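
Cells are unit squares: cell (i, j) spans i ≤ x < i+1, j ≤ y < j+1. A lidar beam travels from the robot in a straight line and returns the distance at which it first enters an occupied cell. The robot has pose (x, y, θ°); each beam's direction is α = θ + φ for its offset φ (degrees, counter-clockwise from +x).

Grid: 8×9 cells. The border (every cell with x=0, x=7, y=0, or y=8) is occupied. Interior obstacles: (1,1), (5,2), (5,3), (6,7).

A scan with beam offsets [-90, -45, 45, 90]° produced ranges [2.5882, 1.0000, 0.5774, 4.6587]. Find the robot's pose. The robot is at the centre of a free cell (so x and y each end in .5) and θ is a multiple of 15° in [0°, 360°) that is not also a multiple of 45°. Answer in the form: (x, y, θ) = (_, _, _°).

(x, y, θ) = (4.5, 3.5, 345°)

The pose lattice has 38·16 = 608 candidates. Test each by forward raycasting.
  (4.5, 2.5, 30°): beam 1 = 1.7321 ≠ 2.5882 ✗
  (2.5, 1.5, 150°): beam 1 = 7.0000 ≠ 2.5882 ✗
  (3.5, 4.5, 150°): beam 1 = 4.0415 ≠ 2.5882 ✗
  (6.5, 5.5, 210°): beam 1 = 2.8868 ≠ 2.5882 ✗
  (3.5, 6.5, 240°): beam 1 = 2.8868 ≠ 2.5882 ✗
  …
  (4.5, 3.5, 345°): r_1=2.5882, r_2=1.0000, r_3=0.5774, r_4=4.6587 — all match ✓
No second candidate reproduces the full scan.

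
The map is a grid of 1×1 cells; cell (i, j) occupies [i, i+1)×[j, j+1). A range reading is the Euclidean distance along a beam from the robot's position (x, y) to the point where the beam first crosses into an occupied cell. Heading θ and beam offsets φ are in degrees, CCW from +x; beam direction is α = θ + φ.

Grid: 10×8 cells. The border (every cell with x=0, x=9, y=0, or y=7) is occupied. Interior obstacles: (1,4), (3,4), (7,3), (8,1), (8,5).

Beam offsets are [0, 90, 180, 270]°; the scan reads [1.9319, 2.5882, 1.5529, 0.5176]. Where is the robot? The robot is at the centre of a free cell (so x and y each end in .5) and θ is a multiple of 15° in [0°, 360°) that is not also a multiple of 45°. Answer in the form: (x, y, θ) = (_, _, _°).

The pose lattice has 43·16 = 688 candidates. Test each by forward raycasting.
  (3.5, 5.5, 120°): beam 1 = 1.7321 ≠ 1.9319 ✗
  (3.5, 2.5, 150°): beam 1 = 2.8868 ≠ 1.9319 ✗
  (5.5, 2.5, 120°): beam 1 = 5.1962 ≠ 1.9319 ✗
  (1.5, 1.5, 330°): beam 1 = 1.0000 ≠ 1.9319 ✗
  …
  (2.5, 1.5, 345°): r_1=1.9319, r_2=2.5882, r_3=1.5529, r_4=0.5176 — all match ✓
Only this pose fits every beam.

(x, y, θ) = (2.5, 1.5, 345°)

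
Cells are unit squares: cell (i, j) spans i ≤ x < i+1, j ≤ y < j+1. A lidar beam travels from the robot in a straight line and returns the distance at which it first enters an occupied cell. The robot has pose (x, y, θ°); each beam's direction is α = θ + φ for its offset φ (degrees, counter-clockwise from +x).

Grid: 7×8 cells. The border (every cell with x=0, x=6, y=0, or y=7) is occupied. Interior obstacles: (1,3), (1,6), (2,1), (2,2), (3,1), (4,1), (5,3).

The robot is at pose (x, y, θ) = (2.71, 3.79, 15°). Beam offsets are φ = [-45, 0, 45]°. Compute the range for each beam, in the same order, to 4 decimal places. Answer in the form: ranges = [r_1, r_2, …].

beam 1: φ=-45°, α=330°
  d=(0.8660,-0.5000)  start (2,3)  tX=0.3349 tY=1.5800  stride 1/|dx|=1.1547 1/|dy|=2.0000
    cross x-line → (3,3), t=0.3349
    cross x-line → (4,3), t=1.4896
    cross y-line → (4,2), t=1.5800
    cross x-line → (5,2), t=2.6443
    cross y-line → (5,1), t=3.5800
    cross x-line → (6,1), t=3.7990 (wall)
  → r_1 = 3.7990
beam 2: φ=0°, α=15°
  d=(0.9659,0.2588)  start (2,3)  tX=0.3002 tY=0.8114  stride 1/|dx|=1.0353 1/|dy|=3.8637
    cross x-line → (3,3), t=0.3002
    cross y-line → (3,4), t=0.8114
    cross x-line → (4,4), t=1.3355
    cross x-line → (5,4), t=2.3708
    cross x-line → (6,4), t=3.4061 (wall)
  → r_2 = 3.4061
beam 3: φ=45°, α=60°
  d=(0.5000,0.8660)  start (2,3)  tX=0.5800 tY=0.2425  stride 1/|dx|=2.0000 1/|dy|=1.1547
    cross y-line → (2,4), t=0.2425
    cross x-line → (3,4), t=0.5800
    cross y-line → (3,5), t=1.3972
    cross y-line → (3,6), t=2.5519
    cross x-line → (4,6), t=2.5800
    cross y-line → (4,7), t=3.7066 (wall)
  → r_3 = 3.7066

ranges = [3.7990, 3.4061, 3.7066]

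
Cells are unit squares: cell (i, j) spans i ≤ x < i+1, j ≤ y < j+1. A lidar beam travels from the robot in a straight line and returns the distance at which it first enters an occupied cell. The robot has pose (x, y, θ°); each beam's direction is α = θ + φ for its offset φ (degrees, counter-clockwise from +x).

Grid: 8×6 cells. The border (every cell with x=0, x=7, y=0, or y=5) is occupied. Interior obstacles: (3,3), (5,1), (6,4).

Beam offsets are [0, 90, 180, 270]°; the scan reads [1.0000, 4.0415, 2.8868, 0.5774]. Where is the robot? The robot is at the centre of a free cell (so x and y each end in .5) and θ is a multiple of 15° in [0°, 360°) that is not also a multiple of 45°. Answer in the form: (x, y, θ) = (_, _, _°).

(x, y, θ) = (3.5, 1.5, 330°)

The pose lattice has 21·16 = 336 candidates. Test each by forward raycasting.
  (1.5, 1.5, 75°): beam 1 = 3.6235 ≠ 1.0000 ✗
  (2.5, 4.5, 330°): beam 2 = 0.5774 ≠ 4.0415 ✗
  (2.5, 2.5, 330°): beam 1 = 2.8868 ≠ 1.0000 ✗
  …
  (3.5, 1.5, 330°): r_1=1.0000, r_2=4.0415, r_3=2.8868, r_4=0.5774 — all match ✓
Only this pose fits every beam.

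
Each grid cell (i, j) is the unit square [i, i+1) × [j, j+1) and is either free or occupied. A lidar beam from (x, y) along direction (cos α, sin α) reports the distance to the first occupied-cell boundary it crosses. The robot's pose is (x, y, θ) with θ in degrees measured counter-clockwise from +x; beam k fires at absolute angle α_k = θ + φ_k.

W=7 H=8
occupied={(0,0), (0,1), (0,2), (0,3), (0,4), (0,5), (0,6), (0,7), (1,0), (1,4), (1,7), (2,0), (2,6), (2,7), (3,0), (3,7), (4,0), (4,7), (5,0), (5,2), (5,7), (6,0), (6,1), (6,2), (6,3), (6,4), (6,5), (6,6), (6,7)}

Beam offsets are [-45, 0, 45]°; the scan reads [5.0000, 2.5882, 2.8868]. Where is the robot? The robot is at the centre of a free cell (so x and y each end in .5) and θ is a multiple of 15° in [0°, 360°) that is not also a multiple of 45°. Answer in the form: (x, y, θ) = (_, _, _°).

(x, y, θ) = (3.5, 2.5, 165°)

Enumerate (i+0.5, j+0.5, θ) over the 27 free cells and 16 admissible headings. For each, cast all 3 beams and compare to the given ranges.
  (2.5, 2.5, 105°): beam 1 = 5.1962 ≠ 5.0000 ✗
  (3.5, 2.5, 300°): beam 1 = 1.5529 ≠ 5.0000 ✗
  (5.5, 3.5, 30°): beam 1 = 0.5176 ≠ 5.0000 ✗
  (3.5, 6.5, 60°): beam 1 = 1.9319 ≠ 5.0000 ✗
  …
  (3.5, 2.5, 165°): r_1=5.0000, r_2=2.5882, r_3=2.8868 — all match ✓
No second candidate reproduces the full scan.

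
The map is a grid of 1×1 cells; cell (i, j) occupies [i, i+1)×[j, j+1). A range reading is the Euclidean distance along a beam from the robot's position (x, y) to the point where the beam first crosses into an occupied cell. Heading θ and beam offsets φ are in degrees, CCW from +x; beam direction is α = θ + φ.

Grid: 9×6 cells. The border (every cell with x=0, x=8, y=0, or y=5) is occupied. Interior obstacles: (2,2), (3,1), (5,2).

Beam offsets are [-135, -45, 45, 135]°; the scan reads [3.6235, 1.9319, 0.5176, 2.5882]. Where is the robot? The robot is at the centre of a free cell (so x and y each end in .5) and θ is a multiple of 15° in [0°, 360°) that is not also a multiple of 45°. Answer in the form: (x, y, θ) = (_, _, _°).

(x, y, θ) = (3.5, 4.5, 60°)

Candidates: 25 free-cell centres × 16 headings = 400 poses. Raycast each; keep the one whose scan matches to 4 dp.
  (1.5, 1.5, 75°): beam 1 = 0.5774 ≠ 3.6235 ✗
  (1.5, 4.5, 150°): beam 1 = 1.9319 ≠ 3.6235 ✗
  (1.5, 2.5, 210°): beam 1 = 2.5882 ≠ 3.6235 ✗
  (6.5, 3.5, 75°): beam 1 = 2.8868 ≠ 3.6235 ✗
  …
  (3.5, 4.5, 60°): r_1=3.6235, r_2=1.9319, r_3=0.5176, r_4=2.5882 — all match ✓
Only this pose fits every beam.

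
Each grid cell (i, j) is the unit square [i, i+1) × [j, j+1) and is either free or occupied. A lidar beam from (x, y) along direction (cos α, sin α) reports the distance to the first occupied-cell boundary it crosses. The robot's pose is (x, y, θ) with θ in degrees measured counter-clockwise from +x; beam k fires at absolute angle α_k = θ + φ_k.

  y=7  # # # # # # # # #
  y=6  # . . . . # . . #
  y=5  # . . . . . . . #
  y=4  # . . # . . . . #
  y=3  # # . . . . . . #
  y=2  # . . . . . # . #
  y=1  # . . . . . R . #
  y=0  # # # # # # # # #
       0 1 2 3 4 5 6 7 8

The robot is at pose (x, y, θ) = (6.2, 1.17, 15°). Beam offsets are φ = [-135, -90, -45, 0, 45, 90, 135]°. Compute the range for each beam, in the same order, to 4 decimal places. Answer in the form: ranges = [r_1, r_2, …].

ranges = [0.1963, 0.1760, 0.3400, 1.8635, 0.9584, 6.0357, 4.8497]

beam 1: φ=-135°, α=240°
  dir = (cos 240°, sin 240°) = (-0.5000, -0.8660); from cell (6,1)
  next x-line at t=0.4000, next y-line at t=0.1963; Δt_x=2.0000, Δt_y=1.1547
    y: enter (6,0) at t=0.1963 ← occupied
  → r_1 = 0.1963
beam 2: φ=-90°, α=285°
  dir = (cos 285°, sin 285°) = (0.2588, -0.9659); from cell (6,1)
  next x-line at t=3.0910, next y-line at t=0.1760; Δt_x=3.8637, Δt_y=1.0353
    y: enter (6,0) at t=0.1760 ← occupied
  → r_2 = 0.1760
beam 3: φ=-45°, α=330°
  dir = (cos 330°, sin 330°) = (0.8660, -0.5000); from cell (6,1)
  next x-line at t=0.9238, next y-line at t=0.3400; Δt_x=1.1547, Δt_y=2.0000
    y: enter (6,0) at t=0.3400 ← occupied
  → r_3 = 0.3400
beam 4: φ=0°, α=15°
  dir = (cos 15°, sin 15°) = (0.9659, 0.2588); from cell (6,1)
  next x-line at t=0.8282, next y-line at t=3.2069; Δt_x=1.0353, Δt_y=3.8637
    x: enter (7,1) at t=0.8282
    x: enter (8,1) at t=1.8635 ← occupied
  → r_4 = 1.8635
beam 5: φ=45°, α=60°
  dir = (cos 60°, sin 60°) = (0.5000, 0.8660); from cell (6,1)
  next x-line at t=1.6000, next y-line at t=0.9584; Δt_x=2.0000, Δt_y=1.1547
    y: enter (6,2) at t=0.9584 ← occupied
  → r_5 = 0.9584
beam 6: φ=90°, α=105°
  dir = (cos 105°, sin 105°) = (-0.2588, 0.9659); from cell (6,1)
  next x-line at t=0.7727, next y-line at t=0.8593; Δt_x=3.8637, Δt_y=1.0353
    x: enter (5,1) at t=0.7727
    y: enter (5,2) at t=0.8593
    y: enter (5,3) at t=1.8946
    y: enter (5,4) at t=2.9298
    y: enter (5,5) at t=3.9651
    x: enter (4,5) at t=4.6364
    y: enter (4,6) at t=5.0004
    y: enter (4,7) at t=6.0357 ← occupied
  → r_6 = 6.0357
beam 7: φ=135°, α=150°
  dir = (cos 150°, sin 150°) = (-0.8660, 0.5000); from cell (6,1)
  next x-line at t=0.2309, next y-line at t=1.6600; Δt_x=1.1547, Δt_y=2.0000
    x: enter (5,1) at t=0.2309
    x: enter (4,1) at t=1.3856
    y: enter (4,2) at t=1.6600
    x: enter (3,2) at t=2.5403
    y: enter (3,3) at t=3.6600
    x: enter (2,3) at t=3.6950
    x: enter (1,3) at t=4.8497 ← occupied
  → r_7 = 4.8497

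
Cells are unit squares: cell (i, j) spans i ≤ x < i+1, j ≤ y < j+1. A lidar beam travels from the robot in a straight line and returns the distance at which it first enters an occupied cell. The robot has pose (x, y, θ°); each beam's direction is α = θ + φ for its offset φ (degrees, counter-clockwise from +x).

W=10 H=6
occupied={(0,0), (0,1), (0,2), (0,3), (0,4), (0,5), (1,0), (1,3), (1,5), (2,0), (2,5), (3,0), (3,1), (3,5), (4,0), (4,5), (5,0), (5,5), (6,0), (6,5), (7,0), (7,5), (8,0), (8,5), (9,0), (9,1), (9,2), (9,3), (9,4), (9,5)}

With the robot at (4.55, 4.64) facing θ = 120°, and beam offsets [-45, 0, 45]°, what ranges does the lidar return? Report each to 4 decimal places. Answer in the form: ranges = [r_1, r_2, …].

beam 1: φ=-45°, α=75°
  dir = (cos 75°, sin 75°) = (0.2588, 0.9659); from cell (4,4)
  next x-line at t=1.7387, next y-line at t=0.3727; Δt_x=3.8637, Δt_y=1.0353
    y: enter (4,5) at t=0.3727 ← occupied
  → r_1 = 0.3727
beam 2: φ=0°, α=120°
  dir = (cos 120°, sin 120°) = (-0.5000, 0.8660); from cell (4,4)
  next x-line at t=1.1000, next y-line at t=0.4157; Δt_x=2.0000, Δt_y=1.1547
    y: enter (4,5) at t=0.4157 ← occupied
  → r_2 = 0.4157
beam 3: φ=45°, α=165°
  dir = (cos 165°, sin 165°) = (-0.9659, 0.2588); from cell (4,4)
  next x-line at t=0.5694, next y-line at t=1.3909; Δt_x=1.0353, Δt_y=3.8637
    x: enter (3,4) at t=0.5694
    y: enter (3,5) at t=1.3909 ← occupied
  → r_3 = 1.3909

ranges = [0.3727, 0.4157, 1.3909]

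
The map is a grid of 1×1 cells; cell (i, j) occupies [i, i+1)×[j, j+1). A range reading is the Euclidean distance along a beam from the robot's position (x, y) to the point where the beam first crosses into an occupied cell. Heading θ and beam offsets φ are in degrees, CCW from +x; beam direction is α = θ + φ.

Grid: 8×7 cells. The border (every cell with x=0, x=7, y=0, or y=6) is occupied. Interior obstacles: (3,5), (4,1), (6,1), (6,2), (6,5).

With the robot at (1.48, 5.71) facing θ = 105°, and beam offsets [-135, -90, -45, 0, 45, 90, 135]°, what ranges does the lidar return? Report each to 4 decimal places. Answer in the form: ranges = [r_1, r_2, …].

ranges = [5.4200, 1.1205, 0.3349, 0.3002, 0.5543, 0.4969, 0.9600]

beam 1: φ=-135°, α=330°
  d=(0.8660,-0.5000)  start (1,5)  tX=0.6004 tY=1.4200  stride 1/|dx|=1.1547 1/|dy|=2.0000
    cross x-line → (2,5), t=0.6004
    cross y-line → (2,4), t=1.4200
    cross x-line → (3,4), t=1.7551
    cross x-line → (4,4), t=2.9098
    cross y-line → (4,3), t=3.4200
    cross x-line → (5,3), t=4.0645
    cross x-line → (6,3), t=5.2192
    cross y-line → (6,2), t=5.4200 (wall)
  → r_1 = 5.4200
beam 2: φ=-90°, α=15°
  d=(0.9659,0.2588)  start (1,5)  tX=0.5383 tY=1.1205  stride 1/|dx|=1.0353 1/|dy|=3.8637
    cross x-line → (2,5), t=0.5383
    cross y-line → (2,6), t=1.1205 (wall)
  → r_2 = 1.1205
beam 3: φ=-45°, α=60°
  d=(0.5000,0.8660)  start (1,5)  tX=1.0400 tY=0.3349  stride 1/|dx|=2.0000 1/|dy|=1.1547
    cross y-line → (1,6), t=0.3349 (wall)
  → r_3 = 0.3349
beam 4: φ=0°, α=105°
  d=(-0.2588,0.9659)  start (1,5)  tX=1.8546 tY=0.3002  stride 1/|dx|=3.8637 1/|dy|=1.0353
    cross y-line → (1,6), t=0.3002 (wall)
  → r_4 = 0.3002
beam 5: φ=45°, α=150°
  d=(-0.8660,0.5000)  start (1,5)  tX=0.5543 tY=0.5800  stride 1/|dx|=1.1547 1/|dy|=2.0000
    cross x-line → (0,5), t=0.5543 (wall)
  → r_5 = 0.5543
beam 6: φ=90°, α=195°
  d=(-0.9659,-0.2588)  start (1,5)  tX=0.4969 tY=2.7432  stride 1/|dx|=1.0353 1/|dy|=3.8637
    cross x-line → (0,5), t=0.4969 (wall)
  → r_6 = 0.4969
beam 7: φ=135°, α=240°
  d=(-0.5000,-0.8660)  start (1,5)  tX=0.9600 tY=0.8198  stride 1/|dx|=2.0000 1/|dy|=1.1547
    cross y-line → (1,4), t=0.8198
    cross x-line → (0,4), t=0.9600 (wall)
  → r_7 = 0.9600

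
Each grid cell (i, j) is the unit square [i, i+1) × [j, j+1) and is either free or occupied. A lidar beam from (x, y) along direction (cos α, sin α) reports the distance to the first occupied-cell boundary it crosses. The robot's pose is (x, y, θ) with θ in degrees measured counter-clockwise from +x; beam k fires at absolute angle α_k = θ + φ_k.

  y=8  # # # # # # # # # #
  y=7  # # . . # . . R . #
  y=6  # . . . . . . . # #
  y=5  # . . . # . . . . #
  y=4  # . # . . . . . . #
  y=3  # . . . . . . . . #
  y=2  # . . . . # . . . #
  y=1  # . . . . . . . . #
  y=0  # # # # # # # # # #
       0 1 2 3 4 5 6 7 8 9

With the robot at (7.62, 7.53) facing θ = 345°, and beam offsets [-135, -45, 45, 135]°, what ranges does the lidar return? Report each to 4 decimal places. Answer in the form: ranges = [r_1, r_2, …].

ranges = [3.0600, 0.7600, 0.9400, 0.5427]

beam 1: φ=-135°, α=210°
  d=(-0.8660,-0.5000)  start (7,7)  tX=0.7159 tY=1.0600  stride 1/|dx|=1.1547 1/|dy|=2.0000
    cross x-line → (6,7), t=0.7159
    cross y-line → (6,6), t=1.0600
    cross x-line → (5,6), t=1.8706
    cross x-line → (4,6), t=3.0253
    cross y-line → (4,5), t=3.0600 (wall)
  → r_1 = 3.0600
beam 2: φ=-45°, α=300°
  d=(0.5000,-0.8660)  start (7,7)  tX=0.7600 tY=0.6120  stride 1/|dx|=2.0000 1/|dy|=1.1547
    cross y-line → (7,6), t=0.6120
    cross x-line → (8,6), t=0.7600 (wall)
  → r_2 = 0.7600
beam 3: φ=45°, α=30°
  d=(0.8660,0.5000)  start (7,7)  tX=0.4388 tY=0.9400  stride 1/|dx|=1.1547 1/|dy|=2.0000
    cross x-line → (8,7), t=0.4388
    cross y-line → (8,8), t=0.9400 (wall)
  → r_3 = 0.9400
beam 4: φ=135°, α=120°
  d=(-0.5000,0.8660)  start (7,7)  tX=1.2400 tY=0.5427  stride 1/|dx|=2.0000 1/|dy|=1.1547
    cross y-line → (7,8), t=0.5427 (wall)
  → r_4 = 0.5427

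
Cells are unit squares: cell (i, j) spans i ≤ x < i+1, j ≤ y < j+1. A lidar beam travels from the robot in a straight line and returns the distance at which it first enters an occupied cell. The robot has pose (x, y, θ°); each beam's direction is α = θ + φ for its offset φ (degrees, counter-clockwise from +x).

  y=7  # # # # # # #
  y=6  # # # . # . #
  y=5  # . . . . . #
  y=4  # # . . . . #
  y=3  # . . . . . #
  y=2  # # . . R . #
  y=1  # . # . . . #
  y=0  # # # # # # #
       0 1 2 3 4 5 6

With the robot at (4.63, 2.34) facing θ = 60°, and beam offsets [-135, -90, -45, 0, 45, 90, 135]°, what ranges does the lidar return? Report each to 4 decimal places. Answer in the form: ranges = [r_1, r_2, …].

ranges = [1.3873, 1.5819, 1.4183, 2.7400, 4.8244, 3.3200, 1.6875]

beam 1: φ=-135°, α=285°
  direction (0.2588, -0.9659); cell (4,2); t to first gridline: x 1.4296, y 0.3520 (then +3.8637 / +1.0353)
    (4,1) via y @ 0.3520
    (4,0) via y @ 1.3873  # hit
  → r_1 = 1.3873
beam 2: φ=-90°, α=330°
  direction (0.8660, -0.5000); cell (4,2); t to first gridline: x 0.4272, y 0.6800 (then +1.1547 / +2.0000)
    (5,2) via x @ 0.4272
    (5,1) via y @ 0.6800
    (6,1) via x @ 1.5819  # hit
  → r_2 = 1.5819
beam 3: φ=-45°, α=15°
  direction (0.9659, 0.2588); cell (4,2); t to first gridline: x 0.3831, y 2.5500 (then +1.0353 / +3.8637)
    (5,2) via x @ 0.3831
    (6,2) via x @ 1.4183  # hit
  → r_3 = 1.4183
beam 4: φ=0°, α=60°
  direction (0.5000, 0.8660); cell (4,2); t to first gridline: x 0.7400, y 0.7621 (then +2.0000 / +1.1547)
    (5,2) via x @ 0.7400
    (5,3) via y @ 0.7621
    (5,4) via y @ 1.9168
    (6,4) via x @ 2.7400  # hit
  → r_4 = 2.7400
beam 5: φ=45°, α=105°
  direction (-0.2588, 0.9659); cell (4,2); t to first gridline: x 2.4341, y 0.6833 (then +3.8637 / +1.0353)
    (4,3) via y @ 0.6833
    (4,4) via y @ 1.7186
    (3,4) via x @ 2.4341
    (3,5) via y @ 2.7538
    (3,6) via y @ 3.7891
    (3,7) via y @ 4.8244  # hit
  → r_5 = 4.8244
beam 6: φ=90°, α=150°
  direction (-0.8660, 0.5000); cell (4,2); t to first gridline: x 0.7275, y 1.3200 (then +1.1547 / +2.0000)
    (3,2) via x @ 0.7275
    (3,3) via y @ 1.3200
    (2,3) via x @ 1.8822
    (1,3) via x @ 3.0369
    (1,4) via y @ 3.3200  # hit
  → r_6 = 3.3200
beam 7: φ=135°, α=195°
  direction (-0.9659, -0.2588); cell (4,2); t to first gridline: x 0.6522, y 1.3137 (then +1.0353 / +3.8637)
    (3,2) via x @ 0.6522
    (3,1) via y @ 1.3137
    (2,1) via x @ 1.6875  # hit
  → r_7 = 1.6875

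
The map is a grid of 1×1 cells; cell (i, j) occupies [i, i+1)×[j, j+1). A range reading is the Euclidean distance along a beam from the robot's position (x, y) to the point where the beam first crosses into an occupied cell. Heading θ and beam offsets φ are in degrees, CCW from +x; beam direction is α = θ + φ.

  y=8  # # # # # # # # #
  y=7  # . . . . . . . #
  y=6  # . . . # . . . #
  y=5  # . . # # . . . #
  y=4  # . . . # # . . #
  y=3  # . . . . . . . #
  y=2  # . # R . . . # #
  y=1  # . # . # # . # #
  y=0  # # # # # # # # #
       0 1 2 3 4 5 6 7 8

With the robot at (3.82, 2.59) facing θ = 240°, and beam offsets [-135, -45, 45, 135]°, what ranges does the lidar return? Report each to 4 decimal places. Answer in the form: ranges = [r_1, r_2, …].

ranges = [2.4950, 0.8489, 0.6955, 4.3275]

beam 1: φ=-135°, α=105°
  direction (-0.2588, 0.9659); cell (3,2); t to first gridline: x 3.1682, y 0.4245 (then +3.8637 / +1.0353)
    (3,3) via y @ 0.4245
    (3,4) via y @ 1.4597
    (3,5) via y @ 2.4950  # hit
  → r_1 = 2.4950
beam 2: φ=-45°, α=195°
  direction (-0.9659, -0.2588); cell (3,2); t to first gridline: x 0.8489, y 2.2796 (then +1.0353 / +3.8637)
    (2,2) via x @ 0.8489  # hit
  → r_2 = 0.8489
beam 3: φ=45°, α=285°
  direction (0.2588, -0.9659); cell (3,2); t to first gridline: x 0.6955, y 0.6108 (then +3.8637 / +1.0353)
    (3,1) via y @ 0.6108
    (4,1) via x @ 0.6955  # hit
  → r_3 = 0.6955
beam 4: φ=135°, α=15°
  direction (0.9659, 0.2588); cell (3,2); t to first gridline: x 0.1863, y 1.5841 (then +1.0353 / +3.8637)
    (4,2) via x @ 0.1863
    (5,2) via x @ 1.2216
    (5,3) via y @ 1.5841
    (6,3) via x @ 2.2569
    (7,3) via x @ 3.2922
    (8,3) via x @ 4.3275  # hit
  → r_4 = 4.3275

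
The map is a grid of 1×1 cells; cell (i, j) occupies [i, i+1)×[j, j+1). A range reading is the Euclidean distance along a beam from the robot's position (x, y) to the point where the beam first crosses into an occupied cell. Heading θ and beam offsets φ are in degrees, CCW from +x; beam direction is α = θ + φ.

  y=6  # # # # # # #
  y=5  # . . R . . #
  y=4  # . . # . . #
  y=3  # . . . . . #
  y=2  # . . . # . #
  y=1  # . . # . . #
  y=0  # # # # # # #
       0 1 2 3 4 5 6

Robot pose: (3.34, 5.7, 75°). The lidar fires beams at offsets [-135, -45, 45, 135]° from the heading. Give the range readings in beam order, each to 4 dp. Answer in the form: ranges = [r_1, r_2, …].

beam 1: φ=-135°, α=300°
  direction (0.5000, -0.8660); cell (3,5); t to first gridline: x 1.3200, y 0.8083 (then +2.0000 / +1.1547)
    (3,4) via y @ 0.8083  # hit
  → r_1 = 0.8083
beam 2: φ=-45°, α=30°
  direction (0.8660, 0.5000); cell (3,5); t to first gridline: x 0.7621, y 0.6000 (then +1.1547 / +2.0000)
    (3,6) via y @ 0.6000  # hit
  → r_2 = 0.6000
beam 3: φ=45°, α=120°
  direction (-0.5000, 0.8660); cell (3,5); t to first gridline: x 0.6800, y 0.3464 (then +2.0000 / +1.1547)
    (3,6) via y @ 0.3464  # hit
  → r_3 = 0.3464
beam 4: φ=135°, α=210°
  direction (-0.8660, -0.5000); cell (3,5); t to first gridline: x 0.3926, y 1.4000 (then +1.1547 / +2.0000)
    (2,5) via x @ 0.3926
    (2,4) via y @ 1.4000
    (1,4) via x @ 1.5473
    (0,4) via x @ 2.7020  # hit
  → r_4 = 2.7020

ranges = [0.8083, 0.6000, 0.3464, 2.7020]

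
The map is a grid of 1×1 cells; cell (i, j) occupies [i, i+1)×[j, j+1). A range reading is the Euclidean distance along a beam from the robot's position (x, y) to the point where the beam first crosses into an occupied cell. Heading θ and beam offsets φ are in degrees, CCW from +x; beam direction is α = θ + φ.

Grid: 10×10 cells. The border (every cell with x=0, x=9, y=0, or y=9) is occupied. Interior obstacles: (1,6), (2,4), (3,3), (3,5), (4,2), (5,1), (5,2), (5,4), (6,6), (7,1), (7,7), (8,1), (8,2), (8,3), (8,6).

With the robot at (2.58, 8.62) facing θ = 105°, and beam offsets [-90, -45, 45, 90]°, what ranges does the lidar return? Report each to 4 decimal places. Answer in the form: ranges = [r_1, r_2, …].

ranges = [1.4682, 0.4388, 0.7600, 1.6357]

beam 1: φ=-90°, α=15°
  cosα=0.9659 sinα=0.2588 | (2,8) | tMaxX 0.4348 tMaxY 1.4682 | tΔX 1.0353 tΔY 3.8637
    t=0.4348 [x] (3,8)
    t=1.4682 [y] (3,9) — stop
  → r_1 = 1.4682
beam 2: φ=-45°, α=60°
  cosα=0.5000 sinα=0.8660 | (2,8) | tMaxX 0.8400 tMaxY 0.4388 | tΔX 2.0000 tΔY 1.1547
    t=0.4388 [y] (2,9) — stop
  → r_2 = 0.4388
beam 3: φ=45°, α=150°
  cosα=-0.8660 sinα=0.5000 | (2,8) | tMaxX 0.6697 tMaxY 0.7600 | tΔX 1.1547 tΔY 2.0000
    t=0.6697 [x] (1,8)
    t=0.7600 [y] (1,9) — stop
  → r_3 = 0.7600
beam 4: φ=90°, α=195°
  cosα=-0.9659 sinα=-0.2588 | (2,8) | tMaxX 0.6005 tMaxY 2.3955 | tΔX 1.0353 tΔY 3.8637
    t=0.6005 [x] (1,8)
    t=1.6357 [x] (0,8) — stop
  → r_4 = 1.6357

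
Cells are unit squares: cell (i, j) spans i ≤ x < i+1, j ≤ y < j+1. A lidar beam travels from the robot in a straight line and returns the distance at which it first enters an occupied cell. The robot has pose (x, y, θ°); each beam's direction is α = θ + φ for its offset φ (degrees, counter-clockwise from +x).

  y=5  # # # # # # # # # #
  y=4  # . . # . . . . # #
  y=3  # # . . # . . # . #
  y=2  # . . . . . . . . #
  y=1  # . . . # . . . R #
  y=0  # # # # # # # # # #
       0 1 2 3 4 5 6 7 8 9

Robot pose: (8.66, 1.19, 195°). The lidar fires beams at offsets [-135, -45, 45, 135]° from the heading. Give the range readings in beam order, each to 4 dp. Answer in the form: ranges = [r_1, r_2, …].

beam 1: φ=-135°, α=60°
  d=(0.5000,0.8660)  start (8,1)  tX=0.6800 tY=0.9353  stride 1/|dx|=2.0000 1/|dy|=1.1547
    cross x-line → (9,1), t=0.6800 (wall)
  → r_1 = 0.6800
beam 2: φ=-45°, α=150°
  d=(-0.8660,0.5000)  start (8,1)  tX=0.7621 tY=1.6200  stride 1/|dx|=1.1547 1/|dy|=2.0000
    cross x-line → (7,1), t=0.7621
    cross y-line → (7,2), t=1.6200
    cross x-line → (6,2), t=1.9168
    cross x-line → (5,2), t=3.0715
    cross y-line → (5,3), t=3.6200
    cross x-line → (4,3), t=4.2262 (wall)
  → r_2 = 4.2262
beam 3: φ=45°, α=240°
  d=(-0.5000,-0.8660)  start (8,1)  tX=1.3200 tY=0.2194  stride 1/|dx|=2.0000 1/|dy|=1.1547
    cross y-line → (8,0), t=0.2194 (wall)
  → r_3 = 0.2194
beam 4: φ=135°, α=330°
  d=(0.8660,-0.5000)  start (8,1)  tX=0.3926 tY=0.3800  stride 1/|dx|=1.1547 1/|dy|=2.0000
    cross y-line → (8,0), t=0.3800 (wall)
  → r_4 = 0.3800

ranges = [0.6800, 4.2262, 0.2194, 0.3800]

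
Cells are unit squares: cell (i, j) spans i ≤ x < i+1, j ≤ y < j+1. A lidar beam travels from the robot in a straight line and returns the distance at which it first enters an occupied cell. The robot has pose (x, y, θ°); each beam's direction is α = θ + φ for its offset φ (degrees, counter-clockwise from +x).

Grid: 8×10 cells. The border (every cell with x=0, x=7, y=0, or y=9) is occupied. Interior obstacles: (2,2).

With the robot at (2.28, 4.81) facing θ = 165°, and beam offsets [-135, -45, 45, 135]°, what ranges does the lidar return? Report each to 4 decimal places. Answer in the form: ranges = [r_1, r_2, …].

ranges = [5.4502, 2.5600, 1.4780, 4.3994]

beam 1: φ=-135°, α=30°
  cosα=0.8660 sinα=0.5000 | (2,4) | tMaxX 0.8314 tMaxY 0.3800 | tΔX 1.1547 tΔY 2.0000
    t=0.3800 [y] (2,5)
    t=0.8314 [x] (3,5)
    t=1.9861 [x] (4,5)
    t=2.3800 [y] (4,6)
    t=3.1408 [x] (5,6)
    t=4.2955 [x] (6,6)
    t=4.3800 [y] (6,7)
    t=5.4502 [x] (7,7) — stop
  → r_1 = 5.4502
beam 2: φ=-45°, α=120°
  cosα=-0.5000 sinα=0.8660 | (2,4) | tMaxX 0.5600 tMaxY 0.2194 | tΔX 2.0000 tΔY 1.1547
    t=0.2194 [y] (2,5)
    t=0.5600 [x] (1,5)
    t=1.3741 [y] (1,6)
    t=2.5288 [y] (1,7)
    t=2.5600 [x] (0,7) — stop
  → r_2 = 2.5600
beam 3: φ=45°, α=210°
  cosα=-0.8660 sinα=-0.5000 | (2,4) | tMaxX 0.3233 tMaxY 1.6200 | tΔX 1.1547 tΔY 2.0000
    t=0.3233 [x] (1,4)
    t=1.4780 [x] (0,4) — stop
  → r_3 = 1.4780
beam 4: φ=135°, α=300°
  cosα=0.5000 sinα=-0.8660 | (2,4) | tMaxX 1.4400 tMaxY 0.9353 | tΔX 2.0000 tΔY 1.1547
    t=0.9353 [y] (2,3)
    t=1.4400 [x] (3,3)
    t=2.0900 [y] (3,2)
    t=3.2447 [y] (3,1)
    t=3.4400 [x] (4,1)
    t=4.3994 [y] (4,0) — stop
  → r_4 = 4.3994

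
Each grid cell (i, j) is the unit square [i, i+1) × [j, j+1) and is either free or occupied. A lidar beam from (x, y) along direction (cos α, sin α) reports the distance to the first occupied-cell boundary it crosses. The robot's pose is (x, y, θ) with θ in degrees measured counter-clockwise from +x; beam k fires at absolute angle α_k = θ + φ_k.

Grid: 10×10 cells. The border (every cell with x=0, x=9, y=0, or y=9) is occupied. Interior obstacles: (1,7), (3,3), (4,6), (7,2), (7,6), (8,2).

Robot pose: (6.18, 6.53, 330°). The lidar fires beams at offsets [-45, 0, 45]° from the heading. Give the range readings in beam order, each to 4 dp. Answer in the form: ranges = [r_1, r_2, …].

ranges = [3.6545, 0.9469, 0.8489]

beam 1: φ=-45°, α=285°
  cosα=0.2588 sinα=-0.9659 | (6,6) | tMaxX 3.1682 tMaxY 0.5487 | tΔX 3.8637 tΔY 1.0353
    t=0.5487 [y] (6,5)
    t=1.5840 [y] (6,4)
    t=2.6192 [y] (6,3)
    t=3.1682 [x] (7,3)
    t=3.6545 [y] (7,2) — stop
  → r_1 = 3.6545
beam 2: φ=0°, α=330°
  cosα=0.8660 sinα=-0.5000 | (6,6) | tMaxX 0.9469 tMaxY 1.0600 | tΔX 1.1547 tΔY 2.0000
    t=0.9469 [x] (7,6) — stop
  → r_2 = 0.9469
beam 3: φ=45°, α=15°
  cosα=0.9659 sinα=0.2588 | (6,6) | tMaxX 0.8489 tMaxY 1.8159 | tΔX 1.0353 tΔY 3.8637
    t=0.8489 [x] (7,6) — stop
  → r_3 = 0.8489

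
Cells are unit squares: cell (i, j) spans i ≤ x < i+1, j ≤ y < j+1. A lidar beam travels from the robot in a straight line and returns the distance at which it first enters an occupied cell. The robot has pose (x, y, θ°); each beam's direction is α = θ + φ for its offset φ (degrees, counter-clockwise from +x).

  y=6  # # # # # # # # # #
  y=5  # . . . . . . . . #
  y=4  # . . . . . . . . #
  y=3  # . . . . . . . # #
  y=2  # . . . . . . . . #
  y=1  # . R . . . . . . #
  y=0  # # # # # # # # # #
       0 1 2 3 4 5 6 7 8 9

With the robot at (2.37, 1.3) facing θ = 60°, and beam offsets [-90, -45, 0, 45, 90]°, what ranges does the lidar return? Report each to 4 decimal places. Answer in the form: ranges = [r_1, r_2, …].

ranges = [0.6000, 6.5683, 5.4271, 4.8658, 1.5819]

beam 1: φ=-90°, α=330°
  d=(0.8660,-0.5000)  start (2,1)  tX=0.7275 tY=0.6000  stride 1/|dx|=1.1547 1/|dy|=2.0000
    cross y-line → (2,0), t=0.6000 (wall)
  → r_1 = 0.6000
beam 2: φ=-45°, α=15°
  d=(0.9659,0.2588)  start (2,1)  tX=0.6522 tY=2.7046  stride 1/|dx|=1.0353 1/|dy|=3.8637
    cross x-line → (3,1), t=0.6522
    cross x-line → (4,1), t=1.6875
    cross y-line → (4,2), t=2.7046
    cross x-line → (5,2), t=2.7228
    cross x-line → (6,2), t=3.7581
    cross x-line → (7,2), t=4.7933
    cross x-line → (8,2), t=5.8286
    cross y-line → (8,3), t=6.5683 (wall)
  → r_2 = 6.5683
beam 3: φ=0°, α=60°
  d=(0.5000,0.8660)  start (2,1)  tX=1.2600 tY=0.8083  stride 1/|dx|=2.0000 1/|dy|=1.1547
    cross y-line → (2,2), t=0.8083
    cross x-line → (3,2), t=1.2600
    cross y-line → (3,3), t=1.9630
    cross y-line → (3,4), t=3.1177
    cross x-line → (4,4), t=3.2600
    cross y-line → (4,5), t=4.2724
    cross x-line → (5,5), t=5.2600
    cross y-line → (5,6), t=5.4271 (wall)
  → r_3 = 5.4271
beam 4: φ=45°, α=105°
  d=(-0.2588,0.9659)  start (2,1)  tX=1.4296 tY=0.7247  stride 1/|dx|=3.8637 1/|dy|=1.0353
    cross y-line → (2,2), t=0.7247
    cross x-line → (1,2), t=1.4296
    cross y-line → (1,3), t=1.7600
    cross y-line → (1,4), t=2.7952
    cross y-line → (1,5), t=3.8305
    cross y-line → (1,6), t=4.8658 (wall)
  → r_4 = 4.8658
beam 5: φ=90°, α=150°
  d=(-0.8660,0.5000)  start (2,1)  tX=0.4272 tY=1.4000  stride 1/|dx|=1.1547 1/|dy|=2.0000
    cross x-line → (1,1), t=0.4272
    cross y-line → (1,2), t=1.4000
    cross x-line → (0,2), t=1.5819 (wall)
  → r_5 = 1.5819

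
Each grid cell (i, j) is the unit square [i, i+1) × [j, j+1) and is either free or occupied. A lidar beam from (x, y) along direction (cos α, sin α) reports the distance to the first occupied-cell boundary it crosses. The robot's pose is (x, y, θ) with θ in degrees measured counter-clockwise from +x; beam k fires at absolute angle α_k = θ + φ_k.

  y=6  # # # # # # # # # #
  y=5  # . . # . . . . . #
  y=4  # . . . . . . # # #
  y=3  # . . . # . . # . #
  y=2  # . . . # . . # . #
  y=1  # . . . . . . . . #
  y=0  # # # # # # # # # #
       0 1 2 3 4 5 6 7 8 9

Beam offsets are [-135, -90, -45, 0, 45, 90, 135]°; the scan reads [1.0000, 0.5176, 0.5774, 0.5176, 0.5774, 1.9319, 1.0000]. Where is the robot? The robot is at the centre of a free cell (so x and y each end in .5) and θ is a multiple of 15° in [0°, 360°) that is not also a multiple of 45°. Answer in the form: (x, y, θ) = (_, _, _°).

(x, y, θ) = (8.5, 1.5, 345°)

Enumerate (i+0.5, j+0.5, θ) over the 33 free cells and 16 admissible headings. For each, cast all 7 beams and compare to the given ranges.
  (2.5, 2.5, 255°): beam 1 = 3.0000 ≠ 1.0000 ✗
  (2.5, 2.5, 210°): beam 1 = 2.5882 ≠ 1.0000 ✗
  (5.5, 2.5, 210°): beam 1 = 3.6235 ≠ 1.0000 ✗
  (5.5, 3.5, 345°): beam 1 = 0.5774 ≠ 1.0000 ✗
  …
  (8.5, 1.5, 345°): r_1=1.0000, r_2=0.5176, r_3=0.5774, r_4=0.5176, r_5=0.5774, r_6=1.9319, r_7=1.0000 — all match ✓
Only this pose fits every beam.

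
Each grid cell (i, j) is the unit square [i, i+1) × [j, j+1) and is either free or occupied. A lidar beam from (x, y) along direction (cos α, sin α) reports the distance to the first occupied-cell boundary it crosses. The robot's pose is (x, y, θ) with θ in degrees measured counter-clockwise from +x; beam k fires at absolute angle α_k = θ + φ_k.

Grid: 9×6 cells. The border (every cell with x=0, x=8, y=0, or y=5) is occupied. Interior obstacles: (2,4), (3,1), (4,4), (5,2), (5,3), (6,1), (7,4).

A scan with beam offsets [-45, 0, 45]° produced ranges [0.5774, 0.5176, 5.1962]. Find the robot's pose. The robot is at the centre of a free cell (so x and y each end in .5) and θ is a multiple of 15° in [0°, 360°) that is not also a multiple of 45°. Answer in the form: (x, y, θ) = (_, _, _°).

(x, y, θ) = (5.5, 1.5, 105°)

Enumerate (i+0.5, j+0.5, θ) over the 21 free cells and 16 admissible headings. For each, cast all 3 beams and compare to the given ranges.
  (2.5, 3.5, 60°): beam 1 = 1.9319 ≠ 0.5774 ✗
  (5.5, 4.5, 30°): beam 1 = 1.5529 ≠ 0.5774 ✗
  (1.5, 4.5, 165°): beam 3 = 0.5774 ≠ 5.1962 ✗
  …
  (5.5, 1.5, 105°): r_1=0.5774, r_2=0.5176, r_3=5.1962 — all match ✓
Unique over the lattice → pose = (5.5, 1.5, 105°).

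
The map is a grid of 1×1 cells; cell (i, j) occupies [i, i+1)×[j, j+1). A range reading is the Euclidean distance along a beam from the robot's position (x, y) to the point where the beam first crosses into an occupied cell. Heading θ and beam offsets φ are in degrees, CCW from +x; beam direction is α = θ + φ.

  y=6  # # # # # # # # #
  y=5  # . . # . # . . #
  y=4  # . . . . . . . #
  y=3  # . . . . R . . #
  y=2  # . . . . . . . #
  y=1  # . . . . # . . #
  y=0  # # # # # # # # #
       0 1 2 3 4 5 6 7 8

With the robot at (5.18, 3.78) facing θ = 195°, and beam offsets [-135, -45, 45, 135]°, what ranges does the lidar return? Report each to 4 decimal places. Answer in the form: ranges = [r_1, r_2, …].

ranges = [1.4087, 2.4400, 3.2101, 3.2563]

beam 1: φ=-135°, α=60°
  cosα=0.5000 sinα=0.8660 | (5,3) | tMaxX 1.6400 tMaxY 0.2540 | tΔX 2.0000 tΔY 1.1547
    t=0.2540 [y] (5,4)
    t=1.4087 [y] (5,5) — stop
  → r_1 = 1.4087
beam 2: φ=-45°, α=150°
  cosα=-0.8660 sinα=0.5000 | (5,3) | tMaxX 0.2078 tMaxY 0.4400 | tΔX 1.1547 tΔY 2.0000
    t=0.2078 [x] (4,3)
    t=0.4400 [y] (4,4)
    t=1.3625 [x] (3,4)
    t=2.4400 [y] (3,5) — stop
  → r_2 = 2.4400
beam 3: φ=45°, α=240°
  cosα=-0.5000 sinα=-0.8660 | (5,3) | tMaxX 0.3600 tMaxY 0.9007 | tΔX 2.0000 tΔY 1.1547
    t=0.3600 [x] (4,3)
    t=0.9007 [y] (4,2)
    t=2.0554 [y] (4,1)
    t=2.3600 [x] (3,1)
    t=3.2101 [y] (3,0) — stop
  → r_3 = 3.2101
beam 4: φ=135°, α=330°
  cosα=0.8660 sinα=-0.5000 | (5,3) | tMaxX 0.9469 tMaxY 1.5600 | tΔX 1.1547 tΔY 2.0000
    t=0.9469 [x] (6,3)
    t=1.5600 [y] (6,2)
    t=2.1016 [x] (7,2)
    t=3.2563 [x] (8,2) — stop
  → r_4 = 3.2563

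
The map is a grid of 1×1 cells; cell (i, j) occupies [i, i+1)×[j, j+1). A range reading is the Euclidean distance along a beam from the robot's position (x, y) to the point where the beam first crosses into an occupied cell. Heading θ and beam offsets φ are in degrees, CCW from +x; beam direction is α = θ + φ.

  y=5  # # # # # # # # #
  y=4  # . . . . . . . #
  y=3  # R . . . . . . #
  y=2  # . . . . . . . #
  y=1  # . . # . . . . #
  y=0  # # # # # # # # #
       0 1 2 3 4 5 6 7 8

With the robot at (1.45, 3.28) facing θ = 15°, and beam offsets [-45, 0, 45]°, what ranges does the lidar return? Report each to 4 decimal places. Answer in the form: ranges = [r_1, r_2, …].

beam 1: φ=-45°, α=330°
  d=(0.8660,-0.5000)  start (1,3)  tX=0.6351 tY=0.5600  stride 1/|dx|=1.1547 1/|dy|=2.0000
    cross y-line → (1,2), t=0.5600
    cross x-line → (2,2), t=0.6351
    cross x-line → (3,2), t=1.7898
    cross y-line → (3,1), t=2.5600 (wall)
  → r_1 = 2.5600
beam 2: φ=0°, α=15°
  d=(0.9659,0.2588)  start (1,3)  tX=0.5694 tY=2.7819  stride 1/|dx|=1.0353 1/|dy|=3.8637
    cross x-line → (2,3), t=0.5694
    cross x-line → (3,3), t=1.6047
    cross x-line → (4,3), t=2.6400
    cross y-line → (4,4), t=2.7819
    cross x-line → (5,4), t=3.6752
    cross x-line → (6,4), t=4.7105
    cross x-line → (7,4), t=5.7458
    cross y-line → (7,5), t=6.6456 (wall)
  → r_2 = 6.6456
beam 3: φ=45°, α=60°
  d=(0.5000,0.8660)  start (1,3)  tX=1.1000 tY=0.8314  stride 1/|dx|=2.0000 1/|dy|=1.1547
    cross y-line → (1,4), t=0.8314
    cross x-line → (2,4), t=1.1000
    cross y-line → (2,5), t=1.9861 (wall)
  → r_3 = 1.9861

ranges = [2.5600, 6.6456, 1.9861]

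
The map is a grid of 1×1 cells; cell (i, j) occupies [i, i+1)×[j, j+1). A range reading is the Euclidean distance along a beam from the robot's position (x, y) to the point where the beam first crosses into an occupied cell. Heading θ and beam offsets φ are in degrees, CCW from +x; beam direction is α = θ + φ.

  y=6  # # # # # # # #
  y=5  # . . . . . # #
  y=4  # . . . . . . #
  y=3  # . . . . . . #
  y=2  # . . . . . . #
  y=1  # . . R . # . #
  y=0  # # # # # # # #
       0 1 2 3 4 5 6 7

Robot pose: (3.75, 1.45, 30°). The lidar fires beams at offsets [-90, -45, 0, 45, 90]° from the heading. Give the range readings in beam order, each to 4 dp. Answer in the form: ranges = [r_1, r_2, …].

ranges = [0.5196, 1.2941, 3.7528, 4.7105, 5.2539]

beam 1: φ=-90°, α=300°
  cosα=0.5000 sinα=-0.8660 | (3,1) | tMaxX 0.5000 tMaxY 0.5196 | tΔX 2.0000 tΔY 1.1547
    t=0.5000 [x] (4,1)
    t=0.5196 [y] (4,0) — stop
  → r_1 = 0.5196
beam 2: φ=-45°, α=345°
  cosα=0.9659 sinα=-0.2588 | (3,1) | tMaxX 0.2588 tMaxY 1.7387 | tΔX 1.0353 tΔY 3.8637
    t=0.2588 [x] (4,1)
    t=1.2941 [x] (5,1) — stop
  → r_2 = 1.2941
beam 3: φ=0°, α=30°
  cosα=0.8660 sinα=0.5000 | (3,1) | tMaxX 0.2887 tMaxY 1.1000 | tΔX 1.1547 tΔY 2.0000
    t=0.2887 [x] (4,1)
    t=1.1000 [y] (4,2)
    t=1.4434 [x] (5,2)
    t=2.5981 [x] (6,2)
    t=3.1000 [y] (6,3)
    t=3.7528 [x] (7,3) — stop
  → r_3 = 3.7528
beam 4: φ=45°, α=75°
  cosα=0.2588 sinα=0.9659 | (3,1) | tMaxX 0.9659 tMaxY 0.5694 | tΔX 3.8637 tΔY 1.0353
    t=0.5694 [y] (3,2)
    t=0.9659 [x] (4,2)
    t=1.6047 [y] (4,3)
    t=2.6400 [y] (4,4)
    t=3.6752 [y] (4,5)
    t=4.7105 [y] (4,6) — stop
  → r_4 = 4.7105
beam 5: φ=90°, α=120°
  cosα=-0.5000 sinα=0.8660 | (3,1) | tMaxX 1.5000 tMaxY 0.6351 | tΔX 2.0000 tΔY 1.1547
    t=0.6351 [y] (3,2)
    t=1.5000 [x] (2,2)
    t=1.7898 [y] (2,3)
    t=2.9445 [y] (2,4)
    t=3.5000 [x] (1,4)
    t=4.0992 [y] (1,5)
    t=5.2539 [y] (1,6) — stop
  → r_5 = 5.2539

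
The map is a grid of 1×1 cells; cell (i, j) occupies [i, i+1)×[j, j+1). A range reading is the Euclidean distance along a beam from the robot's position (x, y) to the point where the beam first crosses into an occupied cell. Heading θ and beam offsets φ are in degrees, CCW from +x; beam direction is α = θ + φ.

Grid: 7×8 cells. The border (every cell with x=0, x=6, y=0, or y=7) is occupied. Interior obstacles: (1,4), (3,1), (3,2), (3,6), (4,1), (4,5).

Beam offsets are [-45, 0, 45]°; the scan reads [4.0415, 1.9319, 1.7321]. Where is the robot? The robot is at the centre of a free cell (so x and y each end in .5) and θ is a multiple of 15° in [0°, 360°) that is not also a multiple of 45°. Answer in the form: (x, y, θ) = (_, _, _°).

(x, y, θ) = (2.5, 4.5, 15°)

Candidates: 24 free-cell centres × 16 headings = 384 poses. Raycast each; keep the one whose scan matches to 4 dp.
  (3.5, 4.5, 75°): beam 1 = 1.0000 ≠ 4.0415 ✗
  (1.5, 6.5, 105°): beam 1 = 0.5774 ≠ 4.0415 ✗
  (5.5, 2.5, 285°): beam 1 = 1.0000 ≠ 4.0415 ✗
  (3.5, 4.5, 105°): beam 1 = 1.0000 ≠ 4.0415 ✗
  …
  (2.5, 4.5, 15°): r_1=4.0415, r_2=1.9319, r_3=1.7321 — all match ✓
Only this pose fits every beam.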